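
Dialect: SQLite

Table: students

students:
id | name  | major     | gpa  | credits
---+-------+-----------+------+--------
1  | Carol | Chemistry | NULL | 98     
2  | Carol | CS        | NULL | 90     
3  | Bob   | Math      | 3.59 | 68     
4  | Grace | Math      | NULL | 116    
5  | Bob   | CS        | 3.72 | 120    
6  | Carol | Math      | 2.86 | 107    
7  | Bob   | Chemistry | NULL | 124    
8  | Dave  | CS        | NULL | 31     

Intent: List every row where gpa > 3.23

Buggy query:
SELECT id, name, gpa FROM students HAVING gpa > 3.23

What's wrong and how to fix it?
Bug: HAVING filters the output of aggregation, but this query has no GROUP BY and no aggregate functions, so SQLite rejects it (HAVING clause on a non-aggregate query); the condition here is per row

Fix: Use WHERE for row-level filtering

Corrected query:
SELECT id, name, gpa FROM students WHERE gpa > 3.23

Result:
id | name | gpa 
---+------+-----
3  | Bob  | 3.59
5  | Bob  | 3.72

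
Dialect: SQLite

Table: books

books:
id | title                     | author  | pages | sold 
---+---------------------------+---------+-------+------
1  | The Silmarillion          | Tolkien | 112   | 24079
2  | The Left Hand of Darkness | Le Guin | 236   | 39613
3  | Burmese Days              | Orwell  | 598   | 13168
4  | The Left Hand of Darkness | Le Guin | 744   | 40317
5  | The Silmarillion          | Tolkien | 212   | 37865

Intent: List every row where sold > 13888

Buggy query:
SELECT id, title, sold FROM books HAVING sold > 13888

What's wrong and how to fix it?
Bug: This is a non-aggregate query (no GROUP BY, no aggregates), so in SQLite the HAVING clause is invalid here; a row-level condition belongs in WHERE

Fix: Replace HAVING with WHERE since the condition applies to individual rows

Corrected query:
SELECT id, title, sold FROM books WHERE sold > 13888

Result:
id | title                     | sold 
---+---------------------------+------
1  | The Silmarillion          | 24079
2  | The Left Hand of Darkness | 39613
4  | The Left Hand of Darkness | 40317
5  | The Silmarillion          | 37865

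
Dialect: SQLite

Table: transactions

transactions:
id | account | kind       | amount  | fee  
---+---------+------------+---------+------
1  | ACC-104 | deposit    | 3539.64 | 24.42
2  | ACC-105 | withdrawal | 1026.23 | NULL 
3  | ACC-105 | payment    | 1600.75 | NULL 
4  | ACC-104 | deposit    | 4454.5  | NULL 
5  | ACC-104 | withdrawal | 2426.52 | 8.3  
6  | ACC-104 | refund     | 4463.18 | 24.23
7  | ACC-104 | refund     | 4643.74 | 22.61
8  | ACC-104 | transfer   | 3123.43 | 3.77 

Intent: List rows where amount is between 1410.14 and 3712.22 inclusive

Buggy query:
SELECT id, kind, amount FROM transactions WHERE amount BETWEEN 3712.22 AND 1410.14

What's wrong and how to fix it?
Bug: BETWEEN expects the lower bound first; with 3712.22 AND 1410.14 the range is empty

Fix: Write BETWEEN 1410.14 AND 3712.22

Corrected query:
SELECT id, kind, amount FROM transactions WHERE amount BETWEEN 1410.14 AND 3712.22

Result:
id | kind       | amount 
---+------------+--------
1  | deposit    | 3539.64
3  | payment    | 1600.75
5  | withdrawal | 2426.52
8  | transfer   | 3123.43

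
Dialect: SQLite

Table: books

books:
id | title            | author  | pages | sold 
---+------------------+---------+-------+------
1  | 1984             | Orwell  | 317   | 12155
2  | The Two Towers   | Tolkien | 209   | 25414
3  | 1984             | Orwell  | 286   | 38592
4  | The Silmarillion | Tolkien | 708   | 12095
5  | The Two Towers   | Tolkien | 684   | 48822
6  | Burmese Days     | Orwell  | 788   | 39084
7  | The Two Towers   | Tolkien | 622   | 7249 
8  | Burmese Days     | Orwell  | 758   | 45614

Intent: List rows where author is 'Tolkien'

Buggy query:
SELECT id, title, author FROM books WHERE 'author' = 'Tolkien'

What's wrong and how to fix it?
Bug: 'author' in single quotes is a string literal, not the column; the comparison is literal-vs-literal and never true

Fix: Remove the quotes around the column name (or use double quotes for an identifier)

Corrected query:
SELECT id, title, author FROM books WHERE author = 'Tolkien'

Result:
id | title            | author 
---+------------------+--------
2  | The Two Towers   | Tolkien
4  | The Silmarillion | Tolkien
5  | The Two Towers   | Tolkien
7  | The Two Towers   | Tolkien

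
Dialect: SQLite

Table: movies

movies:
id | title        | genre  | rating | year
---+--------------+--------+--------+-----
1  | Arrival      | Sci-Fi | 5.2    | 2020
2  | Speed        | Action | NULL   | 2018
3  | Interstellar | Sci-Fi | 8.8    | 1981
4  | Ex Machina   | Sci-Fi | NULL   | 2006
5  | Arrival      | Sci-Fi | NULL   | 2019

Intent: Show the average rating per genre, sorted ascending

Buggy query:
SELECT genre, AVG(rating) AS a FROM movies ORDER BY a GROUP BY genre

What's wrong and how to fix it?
Bug: GROUP BY must precede ORDER BY

Fix: Reorder: SELECT … FROM … GROUP BY … ORDER BY …

Corrected query:
SELECT genre, AVG(rating) AS a FROM movies GROUP BY genre ORDER BY a

Result:
genre  | a   
-------+-----
Action | NULL
Sci-Fi | 7   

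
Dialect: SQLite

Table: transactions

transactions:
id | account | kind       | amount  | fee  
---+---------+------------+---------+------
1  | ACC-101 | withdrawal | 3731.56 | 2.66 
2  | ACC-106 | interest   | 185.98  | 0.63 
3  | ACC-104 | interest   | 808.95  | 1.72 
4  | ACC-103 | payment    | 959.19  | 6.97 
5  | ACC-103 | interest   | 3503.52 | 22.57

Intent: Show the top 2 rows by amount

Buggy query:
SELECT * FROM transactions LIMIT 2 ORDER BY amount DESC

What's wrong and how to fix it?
Bug: LIMIT must come after ORDER BY

Fix: Swap the clauses: ORDER BY first, then LIMIT

Corrected query:
SELECT * FROM transactions ORDER BY amount DESC LIMIT 2

Result:
id | account | kind       | amount  | fee  
---+---------+------------+---------+------
1  | ACC-101 | withdrawal | 3731.56 | 2.66 
5  | ACC-103 | interest   | 3503.52 | 22.57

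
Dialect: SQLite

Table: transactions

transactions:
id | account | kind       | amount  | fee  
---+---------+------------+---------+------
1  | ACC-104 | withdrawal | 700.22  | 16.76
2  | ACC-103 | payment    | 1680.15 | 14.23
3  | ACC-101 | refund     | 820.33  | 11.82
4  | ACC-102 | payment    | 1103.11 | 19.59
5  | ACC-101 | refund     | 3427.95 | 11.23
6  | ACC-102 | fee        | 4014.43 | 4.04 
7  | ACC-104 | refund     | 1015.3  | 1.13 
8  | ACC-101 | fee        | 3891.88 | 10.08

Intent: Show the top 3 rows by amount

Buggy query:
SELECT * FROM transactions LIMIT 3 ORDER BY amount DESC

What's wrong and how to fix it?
Bug: LIMIT must come after ORDER BY

Fix: Sort with ORDER BY, then apply LIMIT

Corrected query:
SELECT * FROM transactions ORDER BY amount DESC LIMIT 3

Result:
id | account | kind   | amount  | fee  
---+---------+--------+---------+------
6  | ACC-102 | fee    | 4014.43 | 4.04 
8  | ACC-101 | fee    | 3891.88 | 10.08
5  | ACC-101 | refund | 3427.95 | 11.23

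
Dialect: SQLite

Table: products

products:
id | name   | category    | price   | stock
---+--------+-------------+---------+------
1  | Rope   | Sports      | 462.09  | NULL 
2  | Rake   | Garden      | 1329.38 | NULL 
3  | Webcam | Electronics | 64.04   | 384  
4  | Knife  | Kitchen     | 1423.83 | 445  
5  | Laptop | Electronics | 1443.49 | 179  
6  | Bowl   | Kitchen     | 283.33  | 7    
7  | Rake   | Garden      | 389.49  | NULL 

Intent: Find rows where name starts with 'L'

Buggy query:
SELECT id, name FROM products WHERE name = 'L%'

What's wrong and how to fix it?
Bug: Wildcards only work with LIKE; '=' treats '%' as a literal character

Fix: Use LIKE for wildcard pattern matching

Corrected query:
SELECT id, name FROM products WHERE name LIKE 'L%'

Result:
id | name  
---+-------
5  | Laptop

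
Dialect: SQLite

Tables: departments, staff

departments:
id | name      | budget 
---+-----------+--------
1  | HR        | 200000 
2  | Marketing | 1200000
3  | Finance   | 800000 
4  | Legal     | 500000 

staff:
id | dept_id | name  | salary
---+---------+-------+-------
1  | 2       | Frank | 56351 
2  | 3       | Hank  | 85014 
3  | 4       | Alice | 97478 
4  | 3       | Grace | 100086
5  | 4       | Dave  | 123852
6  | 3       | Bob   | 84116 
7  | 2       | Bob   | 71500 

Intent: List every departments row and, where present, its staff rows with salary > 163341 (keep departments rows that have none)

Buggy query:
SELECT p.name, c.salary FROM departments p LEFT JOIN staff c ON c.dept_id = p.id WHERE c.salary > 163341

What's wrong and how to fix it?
Bug: Filtering c.salary in WHERE discards the NULL rows produced by LEFT JOIN, turning it into an inner join

Fix: Move the right-table condition into the ON clause so unmatched parents are kept

Corrected query:
SELECT p.name, c.salary FROM departments p LEFT JOIN staff c ON c.dept_id = p.id AND c.salary > 163341

Result:
name      | salary
----------+-------
HR        | NULL  
Marketing | NULL  
Finance   | NULL  
Legal     | NULL  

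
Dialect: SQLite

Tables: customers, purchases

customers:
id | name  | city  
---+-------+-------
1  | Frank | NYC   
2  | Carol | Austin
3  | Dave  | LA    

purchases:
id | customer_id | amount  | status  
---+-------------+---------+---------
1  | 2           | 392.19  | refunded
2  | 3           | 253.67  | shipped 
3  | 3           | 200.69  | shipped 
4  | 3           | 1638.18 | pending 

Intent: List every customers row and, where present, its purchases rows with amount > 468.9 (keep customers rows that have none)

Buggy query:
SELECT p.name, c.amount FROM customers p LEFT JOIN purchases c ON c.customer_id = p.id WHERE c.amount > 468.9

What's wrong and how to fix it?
Bug: Filtering c.amount in WHERE discards the NULL rows produced by LEFT JOIN, turning it into an inner join

Fix: Move the right-table condition into the ON clause so unmatched parents are kept

Corrected query:
SELECT p.name, c.amount FROM customers p LEFT JOIN purchases c ON c.customer_id = p.id AND c.amount > 468.9

Result:
name  | amount 
------+--------
Frank | NULL   
Carol | NULL   
Dave  | 1638.18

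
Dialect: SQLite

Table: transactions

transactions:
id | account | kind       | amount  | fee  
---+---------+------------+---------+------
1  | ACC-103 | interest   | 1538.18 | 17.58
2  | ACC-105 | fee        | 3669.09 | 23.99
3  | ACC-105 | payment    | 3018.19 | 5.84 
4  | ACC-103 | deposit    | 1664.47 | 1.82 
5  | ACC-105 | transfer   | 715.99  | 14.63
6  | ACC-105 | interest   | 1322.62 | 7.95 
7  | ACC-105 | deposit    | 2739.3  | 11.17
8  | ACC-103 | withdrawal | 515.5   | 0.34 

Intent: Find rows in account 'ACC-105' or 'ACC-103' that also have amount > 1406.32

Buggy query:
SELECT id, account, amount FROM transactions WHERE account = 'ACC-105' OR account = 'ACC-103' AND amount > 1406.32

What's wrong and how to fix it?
Bug: AND binds tighter than OR, so this parses as account = 'ACC-105' OR (account = 'ACC-103' AND amount > 1406.32)

Fix: Group the OR with parentheses (or use IN), then AND the threshold

Corrected query:
SELECT id, account, amount FROM transactions WHERE (account = 'ACC-105' OR account = 'ACC-103') AND amount > 1406.32

Result:
id | account | amount 
---+---------+--------
1  | ACC-103 | 1538.18
2  | ACC-105 | 3669.09
3  | ACC-105 | 3018.19
4  | ACC-103 | 1664.47
7  | ACC-105 | 2739.3 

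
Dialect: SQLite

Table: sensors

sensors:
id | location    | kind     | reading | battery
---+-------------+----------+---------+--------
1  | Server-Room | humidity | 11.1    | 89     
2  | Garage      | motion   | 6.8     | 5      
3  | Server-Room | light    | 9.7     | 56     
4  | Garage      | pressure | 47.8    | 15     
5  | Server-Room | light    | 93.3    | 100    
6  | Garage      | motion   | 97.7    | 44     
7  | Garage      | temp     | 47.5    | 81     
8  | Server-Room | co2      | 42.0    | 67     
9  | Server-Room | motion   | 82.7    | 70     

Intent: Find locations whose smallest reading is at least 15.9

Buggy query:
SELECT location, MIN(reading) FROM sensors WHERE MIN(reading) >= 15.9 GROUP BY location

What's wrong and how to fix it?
Bug: Aggregates like MIN are computed per group after WHERE runs

Fix: Use HAVING for the per-group MIN condition

Corrected query:
SELECT location, MIN(reading) FROM sensors GROUP BY location HAVING MIN(reading) >= 15.9

Result:
(no rows)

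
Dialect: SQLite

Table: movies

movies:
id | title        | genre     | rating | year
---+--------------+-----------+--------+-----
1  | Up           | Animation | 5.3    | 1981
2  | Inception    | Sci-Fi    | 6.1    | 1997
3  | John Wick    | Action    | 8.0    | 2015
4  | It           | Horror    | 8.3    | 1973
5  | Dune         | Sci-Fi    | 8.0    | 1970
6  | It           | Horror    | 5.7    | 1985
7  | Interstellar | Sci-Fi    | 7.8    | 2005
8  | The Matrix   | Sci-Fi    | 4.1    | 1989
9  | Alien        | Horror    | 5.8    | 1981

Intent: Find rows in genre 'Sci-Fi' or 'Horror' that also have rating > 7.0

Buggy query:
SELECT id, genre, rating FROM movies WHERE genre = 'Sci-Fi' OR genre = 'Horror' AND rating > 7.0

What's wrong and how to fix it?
Bug: Without parentheses, AND is evaluated before OR, so the rating filter only applies to the 'Horror' branch

Fix: Add parentheses around the OR so the AND applies to both alternatives

Corrected query:
SELECT id, genre, rating FROM movies WHERE (genre = 'Sci-Fi' OR genre = 'Horror') AND rating > 7.0

Result:
id | genre  | rating
---+--------+-------
4  | Horror | 8.3   
5  | Sci-Fi | 8     
7  | Sci-Fi | 7.8   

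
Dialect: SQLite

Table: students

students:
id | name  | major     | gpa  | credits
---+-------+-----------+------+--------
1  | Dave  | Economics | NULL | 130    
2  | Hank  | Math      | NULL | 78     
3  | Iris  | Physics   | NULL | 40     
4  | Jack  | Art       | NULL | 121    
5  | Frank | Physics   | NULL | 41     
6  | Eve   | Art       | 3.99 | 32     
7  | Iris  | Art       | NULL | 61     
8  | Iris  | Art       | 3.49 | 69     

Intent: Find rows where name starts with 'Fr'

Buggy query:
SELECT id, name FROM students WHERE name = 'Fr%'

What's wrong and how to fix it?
Bug: Wildcards only work with LIKE; '=' treats '%' as a literal character

Fix: Use LIKE for wildcard pattern matching

Corrected query:
SELECT id, name FROM students WHERE name LIKE 'Fr%'

Result:
id | name 
---+------
5  | Frank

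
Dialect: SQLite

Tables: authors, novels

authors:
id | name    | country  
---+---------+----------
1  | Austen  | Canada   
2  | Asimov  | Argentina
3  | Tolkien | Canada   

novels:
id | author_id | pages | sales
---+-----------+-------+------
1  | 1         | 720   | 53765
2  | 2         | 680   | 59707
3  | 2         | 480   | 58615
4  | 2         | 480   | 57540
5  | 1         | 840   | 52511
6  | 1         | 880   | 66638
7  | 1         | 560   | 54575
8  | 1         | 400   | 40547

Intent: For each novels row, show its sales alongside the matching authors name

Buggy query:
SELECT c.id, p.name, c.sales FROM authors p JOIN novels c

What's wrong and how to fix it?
Bug: Missing join condition: each novels row is matched to all authors rows instead of just its own

Fix: Specify the join condition linking the foreign key to the parent id

Corrected query:
SELECT c.id, p.name, c.sales FROM authors p JOIN novels c ON c.author_id = p.id

Result:
id | name   | sales
---+--------+------
1  | Austen | 53765
2  | Asimov | 59707
3  | Asimov | 58615
4  | Asimov | 57540
5  | Austen | 52511
6  | Austen | 66638
7  | Austen | 54575
8  | Austen | 40547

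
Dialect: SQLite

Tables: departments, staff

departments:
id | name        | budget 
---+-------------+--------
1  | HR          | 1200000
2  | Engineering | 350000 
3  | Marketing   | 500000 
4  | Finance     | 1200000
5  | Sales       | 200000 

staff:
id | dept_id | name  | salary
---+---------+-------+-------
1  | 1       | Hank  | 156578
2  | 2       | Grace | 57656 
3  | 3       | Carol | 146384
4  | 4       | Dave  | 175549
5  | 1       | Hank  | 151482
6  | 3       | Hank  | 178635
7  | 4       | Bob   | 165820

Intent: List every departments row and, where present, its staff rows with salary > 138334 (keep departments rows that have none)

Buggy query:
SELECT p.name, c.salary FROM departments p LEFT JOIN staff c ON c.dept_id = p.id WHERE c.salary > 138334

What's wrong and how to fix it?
Bug: A WHERE condition on the right-hand table after LEFT JOIN drops unmatched parents

Fix: Move the right-table condition into the ON clause so unmatched parents are kept

Corrected query:
SELECT p.name, c.salary FROM departments p LEFT JOIN staff c ON c.dept_id = p.id AND c.salary > 138334

Result:
name        | salary
------------+-------
HR          | 151482
HR          | 156578
Engineering | NULL  
Marketing   | 146384
Marketing   | 178635
Finance     | 165820
Finance     | 175549
Sales       | NULL  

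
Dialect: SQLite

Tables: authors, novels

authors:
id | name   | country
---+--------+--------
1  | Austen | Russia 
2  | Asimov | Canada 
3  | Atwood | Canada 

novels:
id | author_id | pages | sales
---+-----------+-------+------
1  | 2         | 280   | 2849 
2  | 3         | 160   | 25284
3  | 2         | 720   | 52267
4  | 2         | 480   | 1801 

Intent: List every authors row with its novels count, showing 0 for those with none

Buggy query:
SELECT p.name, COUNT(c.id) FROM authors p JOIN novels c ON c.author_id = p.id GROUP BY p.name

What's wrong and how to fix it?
Bug: INNER JOIN drops authors rows that have no matching novels rows

Fix: Switch to LEFT JOIN to retain unmatched parent rows

Corrected query:
SELECT p.name, COUNT(c.id) FROM authors p LEFT JOIN novels c ON c.author_id = p.id GROUP BY p.name

Result:
name   | COUNT(c.id)
-------+------------
Asimov | 3          
Atwood | 1          
Austen | 0          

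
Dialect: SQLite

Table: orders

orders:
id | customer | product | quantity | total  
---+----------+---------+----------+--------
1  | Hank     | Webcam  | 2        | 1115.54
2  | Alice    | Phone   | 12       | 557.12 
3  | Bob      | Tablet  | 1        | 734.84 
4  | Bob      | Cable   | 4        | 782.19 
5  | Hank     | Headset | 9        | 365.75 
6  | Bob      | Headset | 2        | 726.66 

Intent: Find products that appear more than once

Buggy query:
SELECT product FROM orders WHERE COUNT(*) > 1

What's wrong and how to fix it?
Bug: COUNT(*) is an aggregate and cannot be used in WHERE

Fix: Group first, then use HAVING for the count condition

Corrected query:
SELECT product FROM orders GROUP BY product HAVING COUNT(*) > 1

Result:
product
-------
Headset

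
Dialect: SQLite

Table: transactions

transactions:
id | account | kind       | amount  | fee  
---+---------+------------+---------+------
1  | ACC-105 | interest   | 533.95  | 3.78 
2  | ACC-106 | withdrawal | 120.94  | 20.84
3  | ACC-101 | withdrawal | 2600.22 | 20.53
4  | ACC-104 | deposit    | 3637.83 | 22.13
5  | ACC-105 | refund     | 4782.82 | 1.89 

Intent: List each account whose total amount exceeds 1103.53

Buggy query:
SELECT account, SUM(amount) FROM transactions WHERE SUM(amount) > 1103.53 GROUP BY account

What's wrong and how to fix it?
Bug: SUM(amount) is an aggregate, but WHERE filters rows before aggregation

Fix: Use HAVING (which filters groups after aggregation) instead of WHERE

Corrected query:
SELECT account, SUM(amount) FROM transactions GROUP BY account HAVING SUM(amount) > 1103.53

Result:
account | SUM(amount)
--------+------------
ACC-101 | 2600.22    
ACC-104 | 3637.83    
ACC-105 | 5316.77    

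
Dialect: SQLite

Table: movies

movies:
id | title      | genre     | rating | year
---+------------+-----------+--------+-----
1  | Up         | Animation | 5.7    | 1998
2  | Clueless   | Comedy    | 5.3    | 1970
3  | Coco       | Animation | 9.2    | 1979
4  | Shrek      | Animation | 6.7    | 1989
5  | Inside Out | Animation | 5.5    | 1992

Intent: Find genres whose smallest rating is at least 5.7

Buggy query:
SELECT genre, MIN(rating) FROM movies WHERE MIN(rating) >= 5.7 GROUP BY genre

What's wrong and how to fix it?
Bug: MIN() in WHERE is a misuse of aggregate

Fix: Replace WHERE with HAVING after the GROUP BY

Corrected query:
SELECT genre, MIN(rating) FROM movies GROUP BY genre HAVING MIN(rating) >= 5.7

Result:
(no rows)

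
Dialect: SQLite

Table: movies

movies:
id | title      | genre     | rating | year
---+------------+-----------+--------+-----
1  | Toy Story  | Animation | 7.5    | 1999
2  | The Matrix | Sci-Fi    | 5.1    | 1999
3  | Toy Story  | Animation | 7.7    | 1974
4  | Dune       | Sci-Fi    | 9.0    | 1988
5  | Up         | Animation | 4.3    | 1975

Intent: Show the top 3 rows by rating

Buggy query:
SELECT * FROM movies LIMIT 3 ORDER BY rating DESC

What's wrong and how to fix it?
Bug: LIMIT must come after ORDER BY

Fix: Sort with ORDER BY, then apply LIMIT

Corrected query:
SELECT * FROM movies ORDER BY rating DESC LIMIT 3

Result:
id | title     | genre     | rating | year
---+-----------+-----------+--------+-----
4  | Dune      | Sci-Fi    | 9      | 1988
3  | Toy Story | Animation | 7.7    | 1974
1  | Toy Story | Animation | 7.5    | 1999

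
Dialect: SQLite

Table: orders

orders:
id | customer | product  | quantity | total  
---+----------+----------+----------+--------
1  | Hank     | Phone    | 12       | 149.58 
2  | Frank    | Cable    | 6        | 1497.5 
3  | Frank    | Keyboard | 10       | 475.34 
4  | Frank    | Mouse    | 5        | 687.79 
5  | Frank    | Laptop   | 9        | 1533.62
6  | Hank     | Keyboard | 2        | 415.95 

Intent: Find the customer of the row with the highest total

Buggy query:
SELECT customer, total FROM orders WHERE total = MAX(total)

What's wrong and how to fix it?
Bug: WHERE is evaluated per row; an aggregate over the whole table isn't defined there

Fix: Use a subquery: WHERE total = (SELECT MAX(total) FROM orders)

Corrected query:
SELECT customer, total FROM orders WHERE total = (SELECT MAX(total) FROM orders)

Result:
customer | total  
---------+--------
Frank    | 1533.62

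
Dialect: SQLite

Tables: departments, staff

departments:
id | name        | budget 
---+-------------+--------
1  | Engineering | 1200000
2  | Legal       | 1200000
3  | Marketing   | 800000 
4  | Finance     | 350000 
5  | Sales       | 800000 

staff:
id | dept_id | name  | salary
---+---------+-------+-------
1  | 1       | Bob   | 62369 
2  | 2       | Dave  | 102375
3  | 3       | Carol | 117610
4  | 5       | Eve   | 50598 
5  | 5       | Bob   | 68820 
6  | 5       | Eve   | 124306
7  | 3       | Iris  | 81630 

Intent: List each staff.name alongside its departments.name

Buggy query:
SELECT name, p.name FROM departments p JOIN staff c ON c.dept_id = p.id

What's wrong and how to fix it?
Bug: Both tables have a 'name' column; the unqualified reference is ambiguous

Fix: Qualify the column with its table alias (c.name)

Corrected query:
SELECT c.name, p.name FROM departments p JOIN staff c ON c.dept_id = p.id

Result:
name  | name       
------+------------
Bob   | Engineering
Dave  | Legal      
Carol | Marketing  
Eve   | Sales      
Bob   | Sales      
Eve   | Sales      
Iris  | Marketing  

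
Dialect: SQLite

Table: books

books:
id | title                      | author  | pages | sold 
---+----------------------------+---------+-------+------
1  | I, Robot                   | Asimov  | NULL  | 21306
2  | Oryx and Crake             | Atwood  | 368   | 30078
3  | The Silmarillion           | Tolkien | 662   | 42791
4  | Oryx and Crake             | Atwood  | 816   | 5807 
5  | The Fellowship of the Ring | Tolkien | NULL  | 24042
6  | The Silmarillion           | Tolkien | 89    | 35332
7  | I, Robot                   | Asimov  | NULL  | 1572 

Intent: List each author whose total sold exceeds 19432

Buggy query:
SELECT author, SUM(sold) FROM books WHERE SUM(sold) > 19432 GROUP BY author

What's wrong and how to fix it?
Bug: WHERE runs before GROUP BY, so aggregates aren't available there

Fix: Move the aggregate condition to a HAVING clause

Corrected query:
SELECT author, SUM(sold) FROM books GROUP BY author HAVING SUM(sold) > 19432

Result:
author  | SUM(sold)
--------+----------
Asimov  | 22878    
Atwood  | 35885    
Tolkien | 102165   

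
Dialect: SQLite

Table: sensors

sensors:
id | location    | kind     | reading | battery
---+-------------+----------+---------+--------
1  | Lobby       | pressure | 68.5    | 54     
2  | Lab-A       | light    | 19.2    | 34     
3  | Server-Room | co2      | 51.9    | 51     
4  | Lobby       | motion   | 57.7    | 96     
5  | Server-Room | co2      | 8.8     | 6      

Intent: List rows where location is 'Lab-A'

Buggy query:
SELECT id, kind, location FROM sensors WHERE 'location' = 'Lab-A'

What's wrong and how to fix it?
Bug: Single quotes denote string literals in SQL; the column name is being compared as a constant string

Fix: Reference the column as location without single quotes

Corrected query:
SELECT id, kind, location FROM sensors WHERE location = 'Lab-A'

Result:
id | kind  | location
---+-------+---------
2  | light | Lab-A   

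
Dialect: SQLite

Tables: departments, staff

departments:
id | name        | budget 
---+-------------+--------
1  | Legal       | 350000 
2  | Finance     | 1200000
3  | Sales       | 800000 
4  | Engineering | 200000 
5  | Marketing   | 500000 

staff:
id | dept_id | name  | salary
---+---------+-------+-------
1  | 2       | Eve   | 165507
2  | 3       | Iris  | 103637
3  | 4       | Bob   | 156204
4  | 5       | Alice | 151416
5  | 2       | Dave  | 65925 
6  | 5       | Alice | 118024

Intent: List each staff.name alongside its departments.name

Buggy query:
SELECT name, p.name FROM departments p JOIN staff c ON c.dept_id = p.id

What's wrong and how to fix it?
Bug: 'name' exists in both joined tables, so the database can't tell which one is meant

Fix: Prefix ambiguous columns with the table alias

Corrected query:
SELECT c.name, p.name FROM departments p JOIN staff c ON c.dept_id = p.id

Result:
name  | name       
------+------------
Eve   | Finance    
Iris  | Sales      
Bob   | Engineering
Alice | Marketing  
Dave  | Finance    
Alice | Marketing  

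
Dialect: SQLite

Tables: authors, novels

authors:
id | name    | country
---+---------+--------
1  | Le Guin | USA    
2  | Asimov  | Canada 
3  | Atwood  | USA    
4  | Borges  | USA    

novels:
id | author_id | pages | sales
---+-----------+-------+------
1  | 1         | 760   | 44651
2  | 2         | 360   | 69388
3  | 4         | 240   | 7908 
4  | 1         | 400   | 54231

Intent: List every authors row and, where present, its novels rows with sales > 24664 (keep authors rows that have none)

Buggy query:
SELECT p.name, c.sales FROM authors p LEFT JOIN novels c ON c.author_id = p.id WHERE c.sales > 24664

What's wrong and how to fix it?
Bug: A WHERE condition on the right-hand table after LEFT JOIN drops unmatched parents

Fix: Move the right-table condition into the ON clause so unmatched parents are kept

Corrected query:
SELECT p.name, c.sales FROM authors p LEFT JOIN novels c ON c.author_id = p.id AND c.sales > 24664

Result:
name    | sales
--------+------
Le Guin | 44651
Le Guin | 54231
Asimov  | 69388
Atwood  | NULL 
Borges  | NULL 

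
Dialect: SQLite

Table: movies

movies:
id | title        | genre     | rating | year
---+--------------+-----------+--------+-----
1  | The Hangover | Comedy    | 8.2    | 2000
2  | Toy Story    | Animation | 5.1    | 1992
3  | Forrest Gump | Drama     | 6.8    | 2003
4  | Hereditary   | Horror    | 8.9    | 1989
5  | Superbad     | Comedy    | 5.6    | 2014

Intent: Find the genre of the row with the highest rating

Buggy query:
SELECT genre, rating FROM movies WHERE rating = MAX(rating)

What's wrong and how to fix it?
Bug: MAX(rating) is an aggregate and cannot be used directly in WHERE

Fix: Wrap MAX in a scalar subquery so WHERE compares against a single value

Corrected query:
SELECT genre, rating FROM movies WHERE rating = (SELECT MAX(rating) FROM movies)

Result:
genre  | rating
-------+-------
Horror | 8.9   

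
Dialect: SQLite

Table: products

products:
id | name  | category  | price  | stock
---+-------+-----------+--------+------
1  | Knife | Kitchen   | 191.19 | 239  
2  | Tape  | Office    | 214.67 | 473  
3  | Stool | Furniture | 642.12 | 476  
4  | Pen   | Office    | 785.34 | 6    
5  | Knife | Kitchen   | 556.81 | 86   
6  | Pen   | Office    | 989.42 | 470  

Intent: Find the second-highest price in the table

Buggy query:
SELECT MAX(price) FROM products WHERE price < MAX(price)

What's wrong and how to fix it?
Bug: MAX(price) on the right of the comparison is an aggregate-in-WHERE error

Fix: Compute the overall MAX in a subquery, then take MAX of rows below it

Corrected query:
SELECT MAX(price) FROM products WHERE price < (SELECT MAX(price) FROM products)

Result:
MAX(price)
----------
785.34    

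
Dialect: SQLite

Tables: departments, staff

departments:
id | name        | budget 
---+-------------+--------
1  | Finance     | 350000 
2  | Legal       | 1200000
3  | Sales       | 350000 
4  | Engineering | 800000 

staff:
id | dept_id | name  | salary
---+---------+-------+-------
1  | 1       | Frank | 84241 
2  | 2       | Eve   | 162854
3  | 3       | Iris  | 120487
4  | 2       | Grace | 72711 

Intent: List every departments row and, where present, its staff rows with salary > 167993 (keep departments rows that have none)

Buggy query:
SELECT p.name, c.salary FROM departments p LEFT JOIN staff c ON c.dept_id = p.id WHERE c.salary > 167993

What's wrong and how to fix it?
Bug: Filtering c.salary in WHERE discards the NULL rows produced by LEFT JOIN, turning it into an inner join

Fix: Put 'c.salary > 167993' in the JOIN's ON clause instead of WHERE

Corrected query:
SELECT p.name, c.salary FROM departments p LEFT JOIN staff c ON c.dept_id = p.id AND c.salary > 167993

Result:
name        | salary
------------+-------
Finance     | NULL  
Legal       | NULL  
Sales       | NULL  
Engineering | NULL  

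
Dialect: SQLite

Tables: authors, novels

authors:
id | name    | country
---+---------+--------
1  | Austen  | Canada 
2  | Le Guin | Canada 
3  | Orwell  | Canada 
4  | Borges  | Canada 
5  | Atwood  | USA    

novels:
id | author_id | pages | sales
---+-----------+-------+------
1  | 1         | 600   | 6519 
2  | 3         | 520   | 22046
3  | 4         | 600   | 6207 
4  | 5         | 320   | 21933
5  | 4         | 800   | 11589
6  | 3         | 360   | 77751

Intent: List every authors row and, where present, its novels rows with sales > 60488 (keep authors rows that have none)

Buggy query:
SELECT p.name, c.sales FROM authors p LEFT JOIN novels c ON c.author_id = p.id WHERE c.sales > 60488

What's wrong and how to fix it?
Bug: A WHERE condition on the right-hand table after LEFT JOIN drops unmatched parents

Fix: Move the right-table condition into the ON clause so unmatched parents are kept

Corrected query:
SELECT p.name, c.sales FROM authors p LEFT JOIN novels c ON c.author_id = p.id AND c.sales > 60488

Result:
name    | sales
--------+------
Austen  | NULL 
Le Guin | NULL 
Orwell  | 77751
Borges  | NULL 
Atwood  | NULL 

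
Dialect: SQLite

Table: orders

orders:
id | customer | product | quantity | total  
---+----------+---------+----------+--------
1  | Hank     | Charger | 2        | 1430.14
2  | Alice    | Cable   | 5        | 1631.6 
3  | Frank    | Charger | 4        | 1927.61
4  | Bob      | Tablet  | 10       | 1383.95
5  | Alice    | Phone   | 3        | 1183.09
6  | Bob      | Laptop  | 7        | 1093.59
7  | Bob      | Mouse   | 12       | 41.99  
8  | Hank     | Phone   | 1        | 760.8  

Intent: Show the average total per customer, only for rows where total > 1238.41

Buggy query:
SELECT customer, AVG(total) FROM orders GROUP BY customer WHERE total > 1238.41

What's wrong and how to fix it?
Bug: WHERE cannot follow GROUP BY

Fix: Move the WHERE clause before GROUP BY

Corrected query:
SELECT customer, AVG(total) FROM orders WHERE total > 1238.41 GROUP BY customer

Result:
customer | AVG(total)
---------+-----------
Alice    | 1631.6    
Bob      | 1383.95   
Frank    | 1927.61   
Hank     | 1430.14   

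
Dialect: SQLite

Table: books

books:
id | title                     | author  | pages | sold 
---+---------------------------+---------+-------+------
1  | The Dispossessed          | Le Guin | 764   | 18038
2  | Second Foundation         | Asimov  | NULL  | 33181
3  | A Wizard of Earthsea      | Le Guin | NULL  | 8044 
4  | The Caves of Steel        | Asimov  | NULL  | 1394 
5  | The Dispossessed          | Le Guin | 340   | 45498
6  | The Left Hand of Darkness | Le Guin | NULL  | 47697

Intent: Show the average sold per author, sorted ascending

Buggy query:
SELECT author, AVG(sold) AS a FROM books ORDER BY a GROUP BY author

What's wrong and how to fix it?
Bug: GROUP BY must precede ORDER BY

Fix: Reorder: SELECT … FROM … GROUP BY … ORDER BY …

Corrected query:
SELECT author, AVG(sold) AS a FROM books GROUP BY author ORDER BY a

Result:
author  | a       
--------+---------
Asimov  | 17287.5 
Le Guin | 29819.25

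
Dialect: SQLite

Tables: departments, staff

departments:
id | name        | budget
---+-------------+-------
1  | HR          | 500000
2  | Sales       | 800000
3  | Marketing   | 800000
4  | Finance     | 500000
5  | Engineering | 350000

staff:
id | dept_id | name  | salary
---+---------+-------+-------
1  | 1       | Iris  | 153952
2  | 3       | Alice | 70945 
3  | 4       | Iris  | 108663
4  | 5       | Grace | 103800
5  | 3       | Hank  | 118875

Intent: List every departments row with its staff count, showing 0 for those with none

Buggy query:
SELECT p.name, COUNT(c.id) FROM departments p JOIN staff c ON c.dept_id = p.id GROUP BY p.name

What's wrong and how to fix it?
Bug: INNER JOIN drops departments rows that have no matching staff rows

Fix: Switch to LEFT JOIN to retain unmatched parent rows

Corrected query:
SELECT p.name, COUNT(c.id) FROM departments p LEFT JOIN staff c ON c.dept_id = p.id GROUP BY p.name

Result:
name        | COUNT(c.id)
------------+------------
Engineering | 1          
Finance     | 1          
HR          | 1          
Marketing   | 2          
Sales       | 0          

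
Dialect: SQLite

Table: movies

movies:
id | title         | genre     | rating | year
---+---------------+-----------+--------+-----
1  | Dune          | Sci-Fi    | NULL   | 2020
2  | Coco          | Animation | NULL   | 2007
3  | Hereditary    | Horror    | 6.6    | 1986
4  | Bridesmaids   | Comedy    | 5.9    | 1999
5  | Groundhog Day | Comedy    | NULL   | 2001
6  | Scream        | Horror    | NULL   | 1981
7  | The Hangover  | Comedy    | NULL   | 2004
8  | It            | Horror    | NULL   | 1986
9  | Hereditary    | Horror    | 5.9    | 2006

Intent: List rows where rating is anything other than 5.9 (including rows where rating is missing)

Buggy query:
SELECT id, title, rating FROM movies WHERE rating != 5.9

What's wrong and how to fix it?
Bug: Inequality against NULL is unknown, not true; rows with NULL are dropped

Fix: Handle NULL separately with IS NULL alongside the inequality

Corrected query:
SELECT id, title, rating FROM movies WHERE rating != 5.9 OR rating IS NULL

Result:
id | title         | rating
---+---------------+-------
1  | Dune          | NULL  
2  | Coco          | NULL  
3  | Hereditary    | 6.6   
5  | Groundhog Day | NULL  
6  | Scream        | NULL  
7  | The Hangover  | NULL  
8  | It            | NULL  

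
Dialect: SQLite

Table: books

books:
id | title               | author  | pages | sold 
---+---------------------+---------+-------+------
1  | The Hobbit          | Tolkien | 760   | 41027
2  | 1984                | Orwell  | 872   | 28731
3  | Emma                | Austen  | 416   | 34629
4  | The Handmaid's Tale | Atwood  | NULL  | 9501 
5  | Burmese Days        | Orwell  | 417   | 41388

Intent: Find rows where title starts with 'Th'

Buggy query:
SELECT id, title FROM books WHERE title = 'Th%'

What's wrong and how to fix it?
Bug: Wildcards only work with LIKE; '=' treats '%' as a literal character

Fix: Use LIKE for wildcard pattern matching

Corrected query:
SELECT id, title FROM books WHERE title LIKE 'Th%'

Result:
id | title              
---+--------------------
1  | The Hobbit         
4  | The Handmaid's Tale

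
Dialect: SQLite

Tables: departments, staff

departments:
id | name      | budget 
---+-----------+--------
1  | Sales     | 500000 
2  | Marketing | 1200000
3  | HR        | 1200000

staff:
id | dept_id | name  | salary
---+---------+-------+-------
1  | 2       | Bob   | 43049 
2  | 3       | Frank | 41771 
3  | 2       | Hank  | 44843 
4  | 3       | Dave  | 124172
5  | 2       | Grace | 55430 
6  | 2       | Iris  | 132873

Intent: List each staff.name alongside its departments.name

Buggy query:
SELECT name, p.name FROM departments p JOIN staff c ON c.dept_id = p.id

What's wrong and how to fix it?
Bug: 'name' exists in both joined tables, so the database can't tell which one is meant

Fix: Prefix ambiguous columns with the table alias

Corrected query:
SELECT c.name, p.name FROM departments p JOIN staff c ON c.dept_id = p.id

Result:
name  | name     
------+----------
Bob   | Marketing
Frank | HR       
Hank  | Marketing
Dave  | HR       
Grace | Marketing
Iris  | Marketing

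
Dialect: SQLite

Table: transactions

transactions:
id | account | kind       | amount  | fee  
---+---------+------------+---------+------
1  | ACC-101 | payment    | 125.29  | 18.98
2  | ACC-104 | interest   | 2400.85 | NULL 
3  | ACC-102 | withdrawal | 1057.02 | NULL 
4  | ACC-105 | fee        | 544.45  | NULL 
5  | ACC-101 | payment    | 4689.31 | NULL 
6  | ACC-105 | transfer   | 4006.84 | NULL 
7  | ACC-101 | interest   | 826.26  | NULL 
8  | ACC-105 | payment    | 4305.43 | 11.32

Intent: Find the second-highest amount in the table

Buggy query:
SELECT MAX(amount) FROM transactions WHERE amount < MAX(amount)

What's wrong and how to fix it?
Bug: MAX(amount) on the right of the comparison is an aggregate-in-WHERE error

Fix: Compute the overall MAX in a subquery, then take MAX of rows below it

Corrected query:
SELECT MAX(amount) FROM transactions WHERE amount < (SELECT MAX(amount) FROM transactions)

Result:
MAX(amount)
-----------
4305.43    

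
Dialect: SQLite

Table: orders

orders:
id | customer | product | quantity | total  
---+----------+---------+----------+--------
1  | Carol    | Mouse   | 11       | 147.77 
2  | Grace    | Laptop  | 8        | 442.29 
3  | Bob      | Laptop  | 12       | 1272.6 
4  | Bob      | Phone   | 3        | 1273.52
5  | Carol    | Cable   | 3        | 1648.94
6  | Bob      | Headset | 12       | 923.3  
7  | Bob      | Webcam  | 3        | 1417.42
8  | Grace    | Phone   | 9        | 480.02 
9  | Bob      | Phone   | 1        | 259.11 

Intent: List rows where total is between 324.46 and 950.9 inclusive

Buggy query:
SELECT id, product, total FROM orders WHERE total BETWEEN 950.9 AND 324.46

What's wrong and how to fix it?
Bug: The bounds are reversed; BETWEEN a AND b requires a <= b to match anything

Fix: Swap the bounds so the smaller value comes first

Corrected query:
SELECT id, product, total FROM orders WHERE total BETWEEN 324.46 AND 950.9

Result:
id | product | total 
---+---------+-------
2  | Laptop  | 442.29
6  | Headset | 923.3 
8  | Phone   | 480.02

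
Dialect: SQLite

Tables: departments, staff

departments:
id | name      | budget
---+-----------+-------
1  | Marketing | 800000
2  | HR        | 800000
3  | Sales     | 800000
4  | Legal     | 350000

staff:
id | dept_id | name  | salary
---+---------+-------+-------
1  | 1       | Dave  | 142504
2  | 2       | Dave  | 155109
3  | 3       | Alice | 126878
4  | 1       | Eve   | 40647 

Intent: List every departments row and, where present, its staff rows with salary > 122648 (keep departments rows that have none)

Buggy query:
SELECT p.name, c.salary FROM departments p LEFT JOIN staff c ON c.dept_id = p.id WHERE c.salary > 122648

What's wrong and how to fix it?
Bug: Filtering c.salary in WHERE discards the NULL rows produced by LEFT JOIN, turning it into an inner join

Fix: Put 'c.salary > 122648' in the JOIN's ON clause instead of WHERE

Corrected query:
SELECT p.name, c.salary FROM departments p LEFT JOIN staff c ON c.dept_id = p.id AND c.salary > 122648

Result:
name      | salary
----------+-------
Marketing | 142504
HR        | 155109
Sales     | 126878
Legal     | NULL  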